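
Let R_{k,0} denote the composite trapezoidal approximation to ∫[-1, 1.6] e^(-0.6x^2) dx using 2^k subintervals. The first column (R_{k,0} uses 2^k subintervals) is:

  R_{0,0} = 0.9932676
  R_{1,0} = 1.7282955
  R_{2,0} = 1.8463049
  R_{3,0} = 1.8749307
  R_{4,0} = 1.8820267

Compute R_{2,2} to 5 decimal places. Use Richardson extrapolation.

R_{1,1} = (4·1.7282955 − 0.9932676) / 3 = 1.9733048
R_{2,1} = 1.8463049 + (1.8463049 − 1.7282955)/3 = 1.8856414
R_{2,2} = (16·1.8856414 − 1.9733048) / 15 = 1.8797972

1.87980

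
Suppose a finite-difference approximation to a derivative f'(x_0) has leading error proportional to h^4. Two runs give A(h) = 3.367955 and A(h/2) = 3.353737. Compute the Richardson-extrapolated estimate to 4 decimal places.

Extrapolated value = (16·A(h/2) − A(h)) / (16 − 1)
= (16·3.353737 − 3.367955) / 15
= 50.291837 / 15 = 3.352789

3.3528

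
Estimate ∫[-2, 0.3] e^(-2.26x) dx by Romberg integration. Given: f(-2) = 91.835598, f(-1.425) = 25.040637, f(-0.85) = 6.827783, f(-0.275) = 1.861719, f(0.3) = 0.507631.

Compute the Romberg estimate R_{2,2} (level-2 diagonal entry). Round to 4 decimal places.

40.6132

R_{0,0} (trapezoid, 1 panel, h=2.3000): 106.194713
R_{1,0} (trapezoid, 2 panels, h=1.1500): 60.949307
R_{2,0} (trapezoid, 4 panels, h=0.5750): 45.943508
R_{1,1} = 60.949307 + (60.949307 − 106.194713)/3 = 45.867505
R_{2,1} = 45.943508 + (45.943508 − 60.949307)/3 = 40.941575
R_{2,2} = 40.941575 + (40.941575 − 45.867505)/15 = 40.613180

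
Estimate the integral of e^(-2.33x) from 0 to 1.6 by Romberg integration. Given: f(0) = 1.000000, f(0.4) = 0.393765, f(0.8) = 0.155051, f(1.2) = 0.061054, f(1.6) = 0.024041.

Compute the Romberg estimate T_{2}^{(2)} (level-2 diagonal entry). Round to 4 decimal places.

T_{0}^{(0)} (trapezoid, 1 panel, h=1.6000): 0.819233
T_{1}^{(0)} (trapezoid, 2 panels, h=0.8000): 0.533657
T_{2}^{(0)} (trapezoid, 4 panels, h=0.4000): 0.448756
T_{1}^{(1)} = 0.533657 + (0.533657 − 0.819233)/3 = 0.438465
T_{2}^{(1)} = 0.448756 + (0.448756 − 0.533657)/3 = 0.420456
T_{2}^{(2)} = 0.420456 + (0.420456 − 0.438465)/15 = 0.419255

0.4193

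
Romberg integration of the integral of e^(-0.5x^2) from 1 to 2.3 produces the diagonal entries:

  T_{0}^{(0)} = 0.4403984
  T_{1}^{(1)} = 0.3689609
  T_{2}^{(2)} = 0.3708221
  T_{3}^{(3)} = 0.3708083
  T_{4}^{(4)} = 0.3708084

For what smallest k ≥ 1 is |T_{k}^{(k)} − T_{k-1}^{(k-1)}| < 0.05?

k = 2

|T_{1}^{(1)} − T_{0}^{(0)}| = 0.0714375 ≥ 0.05
|T_{2}^{(2)} − T_{1}^{(1)}| = 0.0018612 < 0.05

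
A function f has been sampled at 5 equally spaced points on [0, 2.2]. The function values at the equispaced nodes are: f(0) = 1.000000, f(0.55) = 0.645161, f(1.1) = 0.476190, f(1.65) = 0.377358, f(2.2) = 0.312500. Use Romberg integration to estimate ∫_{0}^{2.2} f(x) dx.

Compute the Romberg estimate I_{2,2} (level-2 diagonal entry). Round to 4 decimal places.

1.1641

I_{0,0} (trapezoid, 1 panel, h=2.2000): 1.443750
I_{1,0} (trapezoid, 2 panels, h=1.1000): 1.245684
I_{2,0} (trapezoid, 4 panels, h=0.5500): 1.185227
I_{1,1} = 1.245684 + (1.245684 − 1.443750)/3 = 1.179662
I_{2,1} = 1.185227 + (1.185227 − 1.245684)/3 = 1.165075
I_{2,2} = 1.165075 + (1.165075 − 1.179662)/15 = 1.164103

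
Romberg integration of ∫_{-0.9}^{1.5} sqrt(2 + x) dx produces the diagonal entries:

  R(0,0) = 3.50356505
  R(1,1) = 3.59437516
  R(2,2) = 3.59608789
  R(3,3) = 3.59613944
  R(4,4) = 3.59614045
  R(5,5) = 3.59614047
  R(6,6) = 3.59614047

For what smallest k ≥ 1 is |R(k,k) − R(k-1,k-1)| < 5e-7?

k = 5

|R(1,1) − R(0,0)| = 0.09081011 ≥ 5e-7
|R(2,2) − R(1,1)| = 0.00171273 ≥ 5e-7
|R(3,3) − R(2,2)| = 0.00005155 ≥ 5e-7
|R(4,4) − R(3,3)| = 0.00000101 ≥ 5e-7
|R(5,5) − R(4,4)| = 0.00000002 < 5e-7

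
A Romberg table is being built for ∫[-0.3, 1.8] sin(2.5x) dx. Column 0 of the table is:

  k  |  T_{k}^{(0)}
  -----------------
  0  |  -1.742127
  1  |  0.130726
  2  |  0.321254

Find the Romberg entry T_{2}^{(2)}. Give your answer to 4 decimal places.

0.3601

T_{1}^{(1)} = (4·0.130726 − (-1.742127)) / 3 = 0.755010
T_{2}^{(1)} = (4·0.321254 − 0.130726) / 3 = 0.384763
T_{2}^{(2)} = (16·0.384763 − 0.755010) / 15 = 0.360080
(Column j=1 coincides with Simpson's rule on the same nodes.)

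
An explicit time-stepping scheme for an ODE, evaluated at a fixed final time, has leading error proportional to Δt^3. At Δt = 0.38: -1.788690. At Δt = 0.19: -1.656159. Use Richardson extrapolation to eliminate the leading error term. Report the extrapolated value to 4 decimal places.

-1.6372

Extrapolated value = (8·A(Δt/2) − A(Δt)) / (8 − 1)
= (8·(-1.656159) − (-1.788690)) / 7
= -11.460582 / 7 = -1.637226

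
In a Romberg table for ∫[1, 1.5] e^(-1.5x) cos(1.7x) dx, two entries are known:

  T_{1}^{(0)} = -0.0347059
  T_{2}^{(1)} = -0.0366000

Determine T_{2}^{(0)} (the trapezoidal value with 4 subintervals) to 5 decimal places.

From T_{2}^{(1)} = (4·T_{2}^{(0)} − T_{1}^{(0)})/3, solve for T_{2}^{(0)}:
4·T_{2}^{(0)} = 3·(-0.0366000) + (-0.0347059) = -0.1445059
T_{2}^{(0)} = -0.0361265

-0.03613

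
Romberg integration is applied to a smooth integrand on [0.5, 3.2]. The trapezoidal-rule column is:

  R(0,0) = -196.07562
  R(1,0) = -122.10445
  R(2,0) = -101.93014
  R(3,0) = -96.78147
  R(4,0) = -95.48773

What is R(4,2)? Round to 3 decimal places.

Richardson extrapolation on the trapezoidal column (denominator 4−1=3):
R(3,1) = (4·(-96.78147) − (-101.93014)) / 3 = -95.06525
R(4,1) = -95.48773 + (-95.48773 − (-96.78147))/3 = -95.05648
R(4,2) = -95.05648 + (-95.05648 − (-95.06525))/15 = -95.05590

-95.056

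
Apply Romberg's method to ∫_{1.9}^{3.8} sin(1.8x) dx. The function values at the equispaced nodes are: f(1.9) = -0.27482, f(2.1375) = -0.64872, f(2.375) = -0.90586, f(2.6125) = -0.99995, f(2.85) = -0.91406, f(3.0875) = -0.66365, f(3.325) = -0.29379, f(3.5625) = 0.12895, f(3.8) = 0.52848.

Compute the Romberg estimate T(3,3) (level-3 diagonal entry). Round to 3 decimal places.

T(0,0) (trapezoid, 1 panel, h=1.9000): 0.24098
T(1,0) (trapezoid, 2 panels, h=0.9500): -0.74787
T(2,0) (trapezoid, 4 panels, h=0.4750): -0.94377
T(3,0) (trapezoid, 8 panels, h=0.2375): -0.99043
T(1,1) = -0.74787 + (-0.74787 − 0.24098)/3 = -1.07749
T(2,1) = -0.94377 + (-0.94377 − (-0.74787))/3 = -1.00907
T(3,1) = -0.99043 + (-0.99043 − (-0.94377))/3 = -1.00598
T(2,2) = -1.00907 + (-1.00907 − (-1.07749))/15 = -1.00451
T(3,2) = -1.00598 + (-1.00598 − (-1.00907))/15 = -1.00577
T(3,3) = -1.00577 + (-1.00577 − (-1.00451))/63 = -1.00579

-1.006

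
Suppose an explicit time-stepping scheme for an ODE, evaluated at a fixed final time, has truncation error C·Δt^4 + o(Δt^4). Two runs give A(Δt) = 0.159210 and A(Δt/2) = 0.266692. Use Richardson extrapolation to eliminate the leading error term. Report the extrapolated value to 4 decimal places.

0.2739

The leading error scales as Δt^4; refining by a factor of 2 reduces it by 2^4 = 16.
Extrapolated value = (16·A(Δt/2) − A(Δt)) / (16 − 1)
= (16·0.266692 − 0.159210) / 15
= 4.107862 / 15 = 0.273857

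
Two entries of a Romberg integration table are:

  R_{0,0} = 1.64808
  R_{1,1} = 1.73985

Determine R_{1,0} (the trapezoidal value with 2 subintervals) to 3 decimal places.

From R_{1,1} = (4·R_{1,0} − R_{0,0})/3, solve for R_{1,0}:
4·R_{1,0} = 3·1.73985 + 1.64808 = 6.86763
R_{1,0} = 1.71691

1.717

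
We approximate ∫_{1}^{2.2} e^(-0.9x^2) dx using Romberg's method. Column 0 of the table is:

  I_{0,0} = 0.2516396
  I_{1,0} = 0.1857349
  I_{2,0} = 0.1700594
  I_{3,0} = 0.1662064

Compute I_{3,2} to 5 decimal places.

Richardson extrapolation on the trapezoidal column (denominator 4−1=3):
I_{2,1} = 0.1700594 + (0.1700594 − 0.1857349)/3 = 0.1648342
I_{3,1} = 0.1662064 + (0.1662064 − 0.1700594)/3 = 0.1649221
I_{3,2} = 0.1649221 + (0.1649221 − 0.1648342)/15 = 0.1649280

0.16493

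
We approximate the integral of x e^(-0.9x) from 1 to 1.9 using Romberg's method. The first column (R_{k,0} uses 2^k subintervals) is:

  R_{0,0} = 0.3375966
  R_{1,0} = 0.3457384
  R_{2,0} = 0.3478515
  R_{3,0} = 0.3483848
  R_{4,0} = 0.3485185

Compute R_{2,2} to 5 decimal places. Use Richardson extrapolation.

0.34856

Richardson extrapolation on the trapezoidal column (denominator 4−1=3):
R_{1,1} = (4·0.3457384 − 0.3375966) / 3 = 0.3484523
R_{2,1} = 0.3478515 + (0.3478515 − 0.3457384)/3 = 0.3485559
R_{2,2} = 0.3485559 + (0.3485559 − 0.3484523)/15 = 0.3485628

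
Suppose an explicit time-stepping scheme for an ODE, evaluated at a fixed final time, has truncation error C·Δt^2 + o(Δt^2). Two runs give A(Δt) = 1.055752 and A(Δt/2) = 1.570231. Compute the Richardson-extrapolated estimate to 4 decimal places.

1.7417

Extrapolated value = (4·A(Δt/2) − A(Δt)) / (4 − 1)
= (4·1.570231 − 1.055752) / 3
= 5.225172 / 3 = 1.741724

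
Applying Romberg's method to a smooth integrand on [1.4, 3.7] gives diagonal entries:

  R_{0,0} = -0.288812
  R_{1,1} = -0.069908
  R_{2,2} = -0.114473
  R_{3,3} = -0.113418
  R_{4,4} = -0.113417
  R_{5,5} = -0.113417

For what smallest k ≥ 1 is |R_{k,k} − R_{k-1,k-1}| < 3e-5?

|R_{1,1} − R_{0,0}| = 0.218904 ≥ 3e-5
|R_{2,2} − R_{1,1}| = 0.044565 ≥ 3e-5
|R_{3,3} − R_{2,2}| = 0.001055 ≥ 3e-5
|R_{4,4} − R_{3,3}| = 0.000001 < 3e-5

k = 4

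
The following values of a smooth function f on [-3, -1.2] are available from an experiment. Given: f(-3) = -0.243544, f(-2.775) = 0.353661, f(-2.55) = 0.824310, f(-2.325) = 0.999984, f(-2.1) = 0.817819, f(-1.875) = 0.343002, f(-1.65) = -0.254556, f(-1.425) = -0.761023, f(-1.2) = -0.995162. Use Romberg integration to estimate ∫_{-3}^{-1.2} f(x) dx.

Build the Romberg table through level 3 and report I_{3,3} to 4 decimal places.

I_{0,0} (trapezoid, 1 panel, h=1.8000): -1.114835
I_{1,0} (trapezoid, 2 panels, h=0.9000): 0.178619
I_{2,0} (trapezoid, 4 panels, h=0.4500): 0.345699
I_{3,0} (trapezoid, 8 panels, h=0.2250): 0.383365
I_{1,1} = 0.178619 + (0.178619 − (-1.114835))/3 = 0.609770
I_{2,1} = 0.345699 + (0.345699 − 0.178619)/3 = 0.401392
I_{3,1} = 0.383365 + (0.383365 − 0.345699)/3 = 0.395920
I_{2,2} = 0.401392 + (0.401392 − 0.609770)/15 = 0.387500
I_{3,2} = 0.395920 + (0.395920 − 0.401392)/15 = 0.395555
I_{3,3} = 0.395555 + (0.395555 − 0.387500)/63 = 0.395683

0.3957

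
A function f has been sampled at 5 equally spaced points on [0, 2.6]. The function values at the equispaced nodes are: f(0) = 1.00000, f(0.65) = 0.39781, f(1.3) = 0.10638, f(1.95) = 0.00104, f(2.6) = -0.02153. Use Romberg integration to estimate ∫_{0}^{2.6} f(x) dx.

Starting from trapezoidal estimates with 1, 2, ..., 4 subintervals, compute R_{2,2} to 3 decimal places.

R_{0,0} (trapezoid, 1 panel, h=2.6000): 1.27201
R_{1,0} (trapezoid, 2 panels, h=1.3000): 0.77430
R_{2,0} (trapezoid, 4 panels, h=0.6500): 0.64640
R_{1,1} = 0.77430 + (0.77430 − 1.27201)/3 = 0.60840
R_{2,1} = 0.64640 + (0.64640 − 0.77430)/3 = 0.60377
R_{2,2} = 0.60377 + (0.60377 − 0.60840)/15 = 0.60346

0.603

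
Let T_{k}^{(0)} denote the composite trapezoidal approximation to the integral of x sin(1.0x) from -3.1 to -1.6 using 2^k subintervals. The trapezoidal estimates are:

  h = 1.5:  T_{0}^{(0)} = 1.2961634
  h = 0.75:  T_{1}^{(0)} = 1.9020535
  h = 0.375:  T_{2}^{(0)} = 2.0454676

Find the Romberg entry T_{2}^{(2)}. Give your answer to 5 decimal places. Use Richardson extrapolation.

2.09256

Richardson extrapolation on the trapezoidal column (denominator 4−1=3):
T_{1}^{(1)} = (4·1.9020535 − 1.2961634) / 3 = 2.1040169
T_{2}^{(1)} = (4·2.0454676 − 1.9020535) / 3 = 2.0932723
T_{2}^{(2)} = 2.0932723 + (2.0932723 − 2.1040169)/15 = 2.0925560
(Column j=1 coincides with Simpson's rule on the same nodes.)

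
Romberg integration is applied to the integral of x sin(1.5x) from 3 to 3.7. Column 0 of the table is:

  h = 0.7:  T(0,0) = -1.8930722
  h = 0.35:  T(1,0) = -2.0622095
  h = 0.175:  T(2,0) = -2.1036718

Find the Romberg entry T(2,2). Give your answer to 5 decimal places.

T(1,1) = (4·(-2.0622095) − (-1.8930722)) / 3 = -2.1185886
T(2,1) = (4·(-2.1036718) − (-2.0622095)) / 3 = -2.1174926
T(2,2) = -2.1174926 + (-2.1174926 − (-2.1185886))/15 = -2.1174195

-2.11742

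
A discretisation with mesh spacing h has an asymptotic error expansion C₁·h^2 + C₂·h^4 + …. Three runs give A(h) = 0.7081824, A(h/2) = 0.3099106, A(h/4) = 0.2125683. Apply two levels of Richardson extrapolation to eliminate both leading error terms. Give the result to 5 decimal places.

0.18032

First eliminate the h^2 term (factor 2^2 = 4):
  B₁ = (4·0.3099106 − 0.7081824)/3 = 0.1771533
  B₂ = (4·0.2125683 − 0.3099106)/3 = 0.1801209
Then eliminate the h^4 term (factor 2^4 = 16):
  (16·0.1801209 − 0.1771533)/15 = 0.1803187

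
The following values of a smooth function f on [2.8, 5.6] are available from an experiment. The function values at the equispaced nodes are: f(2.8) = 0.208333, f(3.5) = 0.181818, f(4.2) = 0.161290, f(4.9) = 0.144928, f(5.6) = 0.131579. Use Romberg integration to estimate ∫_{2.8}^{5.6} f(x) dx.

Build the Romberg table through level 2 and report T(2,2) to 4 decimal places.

T(0,0) (trapezoid, 1 panel, h=2.8000): 0.475877
T(1,0) (trapezoid, 2 panels, h=1.4000): 0.463744
T(2,0) (trapezoid, 4 panels, h=0.7000): 0.460594
T(1,1) = 0.463744 + (0.463744 − 0.475877)/3 = 0.459700
T(2,1) = 0.460594 + (0.460594 − 0.463744)/3 = 0.459544
T(2,2) = 0.459544 + (0.459544 − 0.459700)/15 = 0.459534

0.4595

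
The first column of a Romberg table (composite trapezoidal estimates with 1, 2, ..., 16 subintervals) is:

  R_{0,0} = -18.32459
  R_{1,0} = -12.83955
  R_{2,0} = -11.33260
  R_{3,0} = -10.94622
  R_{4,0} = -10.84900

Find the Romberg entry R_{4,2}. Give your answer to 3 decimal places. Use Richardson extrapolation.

-10.817

Richardson extrapolation on the trapezoidal column (denominator 4−1=3):
R_{3,1} = -10.94622 + (-10.94622 − (-11.33260))/3 = -10.81743
R_{4,1} = (4·(-10.84900) − (-10.94622)) / 3 = -10.81659
R_{4,2} = (16·(-10.81659) − (-10.81743)) / 15 = -10.81653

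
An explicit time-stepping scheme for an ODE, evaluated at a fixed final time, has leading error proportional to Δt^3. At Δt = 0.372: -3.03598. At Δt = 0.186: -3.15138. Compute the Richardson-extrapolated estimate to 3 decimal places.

Extrapolated value = (8·A(Δt/2) − A(Δt)) / (8 − 1)
= (8·(-3.15138) − (-3.03598)) / 7
= -22.17506 / 7 = -3.16787

-3.168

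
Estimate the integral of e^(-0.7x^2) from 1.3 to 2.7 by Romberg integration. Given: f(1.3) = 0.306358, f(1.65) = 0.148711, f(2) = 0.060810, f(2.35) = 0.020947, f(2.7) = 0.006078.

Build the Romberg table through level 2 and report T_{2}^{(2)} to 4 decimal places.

0.1298

T_{0}^{(0)} (trapezoid, 1 panel, h=1.4000): 0.218705
T_{1}^{(0)} (trapezoid, 2 panels, h=0.7000): 0.151920
T_{2}^{(0)} (trapezoid, 4 panels, h=0.3500): 0.135340
T_{1}^{(1)} = 0.151920 + (0.151920 − 0.218705)/3 = 0.129658
T_{2}^{(1)} = 0.135340 + (0.135340 − 0.151920)/3 = 0.129813
T_{2}^{(2)} = 0.129813 + (0.129813 − 0.129658)/15 = 0.129823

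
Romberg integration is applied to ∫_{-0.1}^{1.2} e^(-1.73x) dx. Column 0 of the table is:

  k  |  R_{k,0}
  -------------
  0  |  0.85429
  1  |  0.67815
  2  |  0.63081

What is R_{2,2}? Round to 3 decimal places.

0.615

Richardson extrapolation on the trapezoidal column (denominator 4−1=3):
R_{1,1} = 0.67815 + (0.67815 − 0.85429)/3 = 0.61944
R_{2,1} = 0.63081 + (0.63081 − 0.67815)/3 = 0.61503
R_{2,2} = 0.61503 + (0.61503 − 0.61944)/15 = 0.61474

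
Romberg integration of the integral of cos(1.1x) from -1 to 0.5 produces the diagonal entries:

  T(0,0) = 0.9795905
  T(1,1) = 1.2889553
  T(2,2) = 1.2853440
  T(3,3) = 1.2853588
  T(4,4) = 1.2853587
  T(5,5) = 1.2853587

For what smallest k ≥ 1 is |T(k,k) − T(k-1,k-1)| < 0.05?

|T(1,1) − T(0,0)| = 0.3093648 ≥ 0.05
|T(2,2) − T(1,1)| = 0.0036113 < 0.05

k = 2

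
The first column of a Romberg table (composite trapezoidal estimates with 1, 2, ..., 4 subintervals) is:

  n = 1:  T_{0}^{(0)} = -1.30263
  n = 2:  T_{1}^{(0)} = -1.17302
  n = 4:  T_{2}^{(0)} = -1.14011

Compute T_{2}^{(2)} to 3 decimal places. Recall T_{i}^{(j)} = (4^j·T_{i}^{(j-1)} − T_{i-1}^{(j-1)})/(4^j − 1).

-1.129

Richardson extrapolation on the trapezoidal column (denominator 4−1=3):
T_{1}^{(1)} = -1.17302 + (-1.17302 − (-1.30263))/3 = -1.12982
T_{2}^{(1)} = (4·(-1.14011) − (-1.17302)) / 3 = -1.12914
T_{2}^{(2)} = -1.12914 + (-1.12914 − (-1.12982))/15 = -1.12909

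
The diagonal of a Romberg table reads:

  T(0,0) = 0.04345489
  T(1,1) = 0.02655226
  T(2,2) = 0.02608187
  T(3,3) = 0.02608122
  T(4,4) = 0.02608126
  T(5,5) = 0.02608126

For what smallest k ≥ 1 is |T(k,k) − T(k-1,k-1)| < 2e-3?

k = 2

|T(1,1) − T(0,0)| = 0.01690263 ≥ 2e-3
|T(2,2) − T(1,1)| = 0.00047039 < 2e-3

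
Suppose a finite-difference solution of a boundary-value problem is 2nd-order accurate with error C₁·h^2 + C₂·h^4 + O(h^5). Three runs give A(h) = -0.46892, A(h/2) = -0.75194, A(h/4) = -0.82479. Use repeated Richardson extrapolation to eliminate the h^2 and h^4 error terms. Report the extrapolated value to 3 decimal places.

-0.849

First eliminate the h^2 term (factor 2^2 = 4):
  B₁ = (4·(-0.75194) − (-0.46892))/3 = -0.84628
  B₂ = (4·(-0.82479) − (-0.75194))/3 = -0.84907
Then eliminate the h^4 term (factor 2^4 = 16):
  (16·(-0.84907) − (-0.84628))/15 = -0.84926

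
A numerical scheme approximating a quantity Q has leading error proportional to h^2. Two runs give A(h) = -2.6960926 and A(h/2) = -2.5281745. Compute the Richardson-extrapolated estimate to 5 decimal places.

Extrapolated value = (4·A(h/2) − A(h)) / (4 − 1)
= (4·(-2.5281745) − (-2.6960926)) / 3
= -7.4166054 / 3 = -2.4722018

-2.47220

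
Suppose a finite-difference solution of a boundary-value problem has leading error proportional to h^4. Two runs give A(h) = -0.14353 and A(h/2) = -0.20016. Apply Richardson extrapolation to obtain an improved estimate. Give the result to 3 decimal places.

Extrapolated value = (16·A(h/2) − A(h)) / (16 − 1)
= (16·(-0.20016) − (-0.14353)) / 15
= -3.05903 / 15 = -0.20394

-0.204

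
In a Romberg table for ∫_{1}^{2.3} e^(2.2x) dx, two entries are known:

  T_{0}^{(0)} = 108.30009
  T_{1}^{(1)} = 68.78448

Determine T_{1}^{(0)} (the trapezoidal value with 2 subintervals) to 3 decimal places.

78.663

From T_{1}^{(1)} = (4·T_{1}^{(0)} − T_{0}^{(0)})/3, solve for T_{1}^{(0)}:
4·T_{1}^{(0)} = 3·68.78448 + 108.30009 = 314.65353
T_{1}^{(0)} = 78.66338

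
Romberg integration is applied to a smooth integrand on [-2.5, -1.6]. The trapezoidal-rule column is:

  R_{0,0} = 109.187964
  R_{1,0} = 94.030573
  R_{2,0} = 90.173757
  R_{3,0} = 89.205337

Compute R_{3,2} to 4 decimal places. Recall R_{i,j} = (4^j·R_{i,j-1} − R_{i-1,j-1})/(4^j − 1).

88.8822

R_{2,1} = 90.173757 + (90.173757 − 94.030573)/3 = 88.888152
R_{3,1} = 89.205337 + (89.205337 − 90.173757)/3 = 88.882530
R_{3,2} = 88.882530 + (88.882530 − 88.888152)/15 = 88.882155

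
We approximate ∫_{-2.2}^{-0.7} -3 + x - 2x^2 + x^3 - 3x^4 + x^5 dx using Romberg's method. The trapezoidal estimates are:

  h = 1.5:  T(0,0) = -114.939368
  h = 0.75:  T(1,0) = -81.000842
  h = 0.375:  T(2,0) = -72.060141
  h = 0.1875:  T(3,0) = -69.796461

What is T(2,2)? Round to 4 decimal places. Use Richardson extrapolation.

Richardson extrapolation on the trapezoidal column (denominator 4−1=3):
T(1,1) = (4·(-81.000842) − (-114.939368)) / 3 = -69.688000
T(2,1) = (4·(-72.060141) − (-81.000842)) / 3 = -69.079907
T(2,2) = (16·(-69.079907) − (-69.688000)) / 15 = -69.039367

-69.0394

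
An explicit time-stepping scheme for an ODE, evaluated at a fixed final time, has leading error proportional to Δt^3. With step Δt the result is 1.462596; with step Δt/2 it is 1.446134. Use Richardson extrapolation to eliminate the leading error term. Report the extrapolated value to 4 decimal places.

The leading error scales as Δt^3; refining by a factor of 2 reduces it by 2^3 = 8.
Extrapolated value = (8·A(Δt/2) − A(Δt)) / (8 − 1)
= (8·1.446134 − 1.462596) / 7
= 10.106476 / 7 = 1.443782

1.4438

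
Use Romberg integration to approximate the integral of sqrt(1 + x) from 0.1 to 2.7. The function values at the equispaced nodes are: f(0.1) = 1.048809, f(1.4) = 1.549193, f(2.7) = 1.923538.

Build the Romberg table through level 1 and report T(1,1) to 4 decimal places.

T(0,0) (trapezoid, 1 panel, h=2.6000): 3.864051
T(1,0) (trapezoid, 2 panels, h=1.3000): 3.945976
T(1,1) = 3.945976 + (3.945976 − 3.864051)/3 = 3.973284

3.9733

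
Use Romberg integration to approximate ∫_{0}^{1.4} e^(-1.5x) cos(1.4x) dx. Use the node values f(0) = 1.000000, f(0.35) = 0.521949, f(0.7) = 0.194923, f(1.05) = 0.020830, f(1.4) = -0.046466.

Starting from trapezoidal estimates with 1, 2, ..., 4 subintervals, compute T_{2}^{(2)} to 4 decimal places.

0.4104

T_{0}^{(0)} (trapezoid, 1 panel, h=1.4000): 0.667474
T_{1}^{(0)} (trapezoid, 2 panels, h=0.7000): 0.470183
T_{2}^{(0)} (trapezoid, 4 panels, h=0.3500): 0.425064
T_{1}^{(1)} = 0.470183 + (0.470183 − 0.667474)/3 = 0.404419
T_{2}^{(1)} = 0.425064 + (0.425064 − 0.470183)/3 = 0.410024
T_{2}^{(2)} = 0.410024 + (0.410024 − 0.404419)/15 = 0.410398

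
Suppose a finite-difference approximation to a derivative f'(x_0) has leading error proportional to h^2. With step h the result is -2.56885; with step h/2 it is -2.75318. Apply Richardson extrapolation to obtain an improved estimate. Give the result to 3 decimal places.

-2.815

The leading error scales as h^2; refining by a factor of 2 reduces it by 2^2 = 4.
Extrapolated value = (4·A(h/2) − A(h)) / (4 − 1)
= (4·(-2.75318) − (-2.56885)) / 3
= -8.44387 / 3 = -2.81462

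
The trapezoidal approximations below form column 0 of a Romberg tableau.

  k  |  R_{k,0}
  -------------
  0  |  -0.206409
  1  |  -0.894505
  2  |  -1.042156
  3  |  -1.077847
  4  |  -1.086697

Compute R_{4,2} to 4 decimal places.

R_{3,1} = (4·(-1.077847) − (-1.042156)) / 3 = -1.089744
R_{4,1} = (4·(-1.086697) − (-1.077847)) / 3 = -1.089647
R_{4,2} = -1.089647 + (-1.089647 − (-1.089744))/15 = -1.089641

-1.0896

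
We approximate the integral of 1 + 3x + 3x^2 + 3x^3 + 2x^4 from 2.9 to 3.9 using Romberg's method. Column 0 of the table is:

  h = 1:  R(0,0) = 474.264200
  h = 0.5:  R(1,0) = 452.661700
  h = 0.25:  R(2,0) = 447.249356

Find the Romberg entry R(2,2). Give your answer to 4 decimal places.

445.4442

Richardson extrapolation on the trapezoidal column (denominator 4−1=3):
R(1,1) = 452.661700 + (452.661700 − 474.264200)/3 = 445.460867
R(2,1) = 447.249356 + (447.249356 − 452.661700)/3 = 445.445241
R(2,2) = (16·445.445241 − 445.460867) / 15 = 445.444199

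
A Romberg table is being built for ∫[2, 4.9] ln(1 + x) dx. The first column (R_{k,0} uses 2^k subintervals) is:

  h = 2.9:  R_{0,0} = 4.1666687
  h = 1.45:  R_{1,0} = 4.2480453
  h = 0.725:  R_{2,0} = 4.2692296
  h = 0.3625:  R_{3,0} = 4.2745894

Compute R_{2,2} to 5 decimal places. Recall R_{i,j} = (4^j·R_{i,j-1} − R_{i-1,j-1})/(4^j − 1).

4.27637

Richardson extrapolation on the trapezoidal column (denominator 4−1=3):
R_{1,1} = (4·4.2480453 − 4.1666687) / 3 = 4.2751708
R_{2,1} = (4·4.2692296 − 4.2480453) / 3 = 4.2762910
R_{2,2} = (16·4.2762910 − 4.2751708) / 15 = 4.2763657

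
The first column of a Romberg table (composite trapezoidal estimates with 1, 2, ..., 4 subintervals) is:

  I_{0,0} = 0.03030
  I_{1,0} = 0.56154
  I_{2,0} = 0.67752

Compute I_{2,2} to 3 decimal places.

Richardson extrapolation on the trapezoidal column (denominator 4−1=3):
I_{1,1} = (4·0.56154 − 0.03030) / 3 = 0.73862
I_{2,1} = 0.67752 + (0.67752 − 0.56154)/3 = 0.71618
I_{2,2} = 0.71618 + (0.71618 − 0.73862)/15 = 0.71468

0.715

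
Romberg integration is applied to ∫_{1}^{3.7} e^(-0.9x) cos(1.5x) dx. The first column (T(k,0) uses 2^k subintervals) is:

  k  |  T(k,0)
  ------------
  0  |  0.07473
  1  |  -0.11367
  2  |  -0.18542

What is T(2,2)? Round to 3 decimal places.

T(1,1) = -0.11367 + (-0.11367 − 0.07473)/3 = -0.17647
T(2,1) = (4·(-0.18542) − (-0.11367)) / 3 = -0.20934
T(2,2) = (16·(-0.20934) − (-0.17647)) / 15 = -0.21153

-0.212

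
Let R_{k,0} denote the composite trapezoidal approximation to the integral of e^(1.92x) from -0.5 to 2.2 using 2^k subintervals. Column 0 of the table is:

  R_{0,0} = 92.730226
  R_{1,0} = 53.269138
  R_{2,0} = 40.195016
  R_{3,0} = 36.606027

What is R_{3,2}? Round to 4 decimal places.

35.3812

Richardson extrapolation on the trapezoidal column (denominator 4−1=3):
R_{2,1} = (4·40.195016 − 53.269138) / 3 = 35.836975
R_{3,1} = 36.606027 + (36.606027 − 40.195016)/3 = 35.409697
R_{3,2} = 35.409697 + (35.409697 − 35.836975)/15 = 35.381212
(Column j=1 coincides with Simpson's rule on the same nodes.)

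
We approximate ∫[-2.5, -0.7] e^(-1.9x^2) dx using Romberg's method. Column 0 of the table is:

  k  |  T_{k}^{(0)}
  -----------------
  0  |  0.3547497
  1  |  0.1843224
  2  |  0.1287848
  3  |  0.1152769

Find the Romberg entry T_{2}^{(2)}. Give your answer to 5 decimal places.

0.10912

Richardson extrapolation on the trapezoidal column (denominator 4−1=3):
T_{1}^{(1)} = (4·0.1843224 − 0.3547497) / 3 = 0.1275133
T_{2}^{(1)} = 0.1287848 + (0.1287848 − 0.1843224)/3 = 0.1102723
T_{2}^{(2)} = (16·0.1102723 − 0.1275133) / 15 = 0.1091229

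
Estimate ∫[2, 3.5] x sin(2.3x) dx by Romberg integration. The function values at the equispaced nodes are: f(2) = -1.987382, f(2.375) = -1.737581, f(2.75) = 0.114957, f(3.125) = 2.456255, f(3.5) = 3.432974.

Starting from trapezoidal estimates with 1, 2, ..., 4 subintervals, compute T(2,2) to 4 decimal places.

T(0,0) (trapezoid, 1 panel, h=1.5000): 1.084194
T(1,0) (trapezoid, 2 panels, h=0.7500): 0.628315
T(2,0) (trapezoid, 4 panels, h=0.3750): 0.583660
T(1,1) = 0.628315 + (0.628315 − 1.084194)/3 = 0.476355
T(2,1) = 0.583660 + (0.583660 − 0.628315)/3 = 0.568775
T(2,2) = 0.568775 + (0.568775 − 0.476355)/15 = 0.574936

0.5749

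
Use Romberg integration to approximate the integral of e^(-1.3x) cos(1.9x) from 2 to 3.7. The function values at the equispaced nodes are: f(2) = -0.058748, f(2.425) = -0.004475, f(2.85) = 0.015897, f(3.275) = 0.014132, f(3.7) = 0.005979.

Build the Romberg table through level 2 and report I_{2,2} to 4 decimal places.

0.0025

I_{0,0} (trapezoid, 1 panel, h=1.7000): -0.044854
I_{1,0} (trapezoid, 2 panels, h=0.8500): -0.008914
I_{2,0} (trapezoid, 4 panels, h=0.4250): -0.000353
I_{1,1} = -0.008914 + (-0.008914 − (-0.044854))/3 = 0.003066
I_{2,1} = -0.000353 + (-0.000353 − (-0.008914))/3 = 0.002501
I_{2,2} = 0.002501 + (0.002501 − 0.003066)/15 = 0.002463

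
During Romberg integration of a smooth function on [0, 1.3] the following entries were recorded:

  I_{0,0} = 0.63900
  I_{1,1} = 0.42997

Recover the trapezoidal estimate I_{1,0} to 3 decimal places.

From I_{1,1} = (4·I_{1,0} − I_{0,0})/3, solve for I_{1,0}:
4·I_{1,0} = 3·0.42997 + 0.63900 = 1.92891
I_{1,0} = 0.48223

0.482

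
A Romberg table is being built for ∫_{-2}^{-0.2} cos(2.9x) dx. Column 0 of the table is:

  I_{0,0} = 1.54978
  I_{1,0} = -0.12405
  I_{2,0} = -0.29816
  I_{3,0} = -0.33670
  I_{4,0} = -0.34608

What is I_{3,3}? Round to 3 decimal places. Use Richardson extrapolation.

Richardson extrapolation on the trapezoidal column (denominator 4−1=3):
I_{1,1} = (4·(-0.12405) − 1.54978) / 3 = -0.68199
I_{2,1} = (4·(-0.29816) − (-0.12405)) / 3 = -0.35620
I_{3,1} = -0.33670 + (-0.33670 − (-0.29816))/3 = -0.34955
I_{2,2} = (16·(-0.35620) − (-0.68199)) / 15 = -0.33448
I_{3,2} = (16·(-0.34955) − (-0.35620)) / 15 = -0.34911
I_{3,3} = -0.34911 + (-0.34911 − (-0.33448))/63 = -0.34934

-0.349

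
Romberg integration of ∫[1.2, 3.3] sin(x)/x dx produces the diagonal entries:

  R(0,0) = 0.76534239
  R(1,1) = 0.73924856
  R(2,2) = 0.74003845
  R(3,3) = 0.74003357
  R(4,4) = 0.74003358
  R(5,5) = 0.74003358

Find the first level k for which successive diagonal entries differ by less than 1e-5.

k = 3

|R(1,1) − R(0,0)| = 0.02609383 ≥ 1e-5
|R(2,2) − R(1,1)| = 0.00078989 ≥ 1e-5
|R(3,3) − R(2,2)| = 0.00000488 < 1e-5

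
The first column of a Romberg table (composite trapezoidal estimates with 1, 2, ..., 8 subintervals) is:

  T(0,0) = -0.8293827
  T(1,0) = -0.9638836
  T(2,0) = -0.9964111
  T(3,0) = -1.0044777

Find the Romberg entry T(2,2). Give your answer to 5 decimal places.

-1.00716

Richardson extrapolation on the trapezoidal column (denominator 4−1=3):
T(1,1) = (4·(-0.9638836) − (-0.8293827)) / 3 = -1.0087172
T(2,1) = -0.9964111 + (-0.9964111 − (-0.9638836))/3 = -1.0072536
T(2,2) = -1.0072536 + (-1.0072536 − (-1.0087172))/15 = -1.0071560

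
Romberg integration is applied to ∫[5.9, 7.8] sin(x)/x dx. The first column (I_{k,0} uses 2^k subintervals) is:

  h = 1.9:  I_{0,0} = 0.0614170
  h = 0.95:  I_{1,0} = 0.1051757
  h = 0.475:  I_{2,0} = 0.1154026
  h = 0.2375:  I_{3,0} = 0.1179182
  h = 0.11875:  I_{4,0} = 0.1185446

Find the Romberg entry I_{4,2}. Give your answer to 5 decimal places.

Richardson extrapolation on the trapezoidal column (denominator 4−1=3):
I_{3,1} = 0.1179182 + (0.1179182 − 0.1154026)/3 = 0.1187567
I_{4,1} = 0.1185446 + (0.1185446 − 0.1179182)/3 = 0.1187534
I_{4,2} = 0.1187534 + (0.1187534 − 0.1187567)/15 = 0.1187532

0.11875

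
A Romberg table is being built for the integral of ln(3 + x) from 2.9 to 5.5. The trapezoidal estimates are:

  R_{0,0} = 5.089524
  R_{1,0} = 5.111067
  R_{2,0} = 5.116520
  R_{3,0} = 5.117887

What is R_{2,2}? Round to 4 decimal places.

5.1183

R_{1,1} = (4·5.111067 − 5.089524) / 3 = 5.118248
R_{2,1} = 5.116520 + (5.116520 − 5.111067)/3 = 5.118338
R_{2,2} = 5.118338 + (5.118338 − 5.118248)/15 = 5.118344
(Column j=1 coincides with Simpson's rule on the same nodes.)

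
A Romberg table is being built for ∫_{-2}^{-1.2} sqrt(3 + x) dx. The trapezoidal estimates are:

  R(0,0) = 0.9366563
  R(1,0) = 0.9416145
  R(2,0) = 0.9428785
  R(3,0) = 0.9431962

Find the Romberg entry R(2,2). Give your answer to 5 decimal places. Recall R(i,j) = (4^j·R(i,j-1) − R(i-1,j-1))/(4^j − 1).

0.94330

Richardson extrapolation on the trapezoidal column (denominator 4−1=3):
R(1,1) = 0.9416145 + (0.9416145 − 0.9366563)/3 = 0.9432672
R(2,1) = 0.9428785 + (0.9428785 − 0.9416145)/3 = 0.9432998
R(2,2) = (16·0.9432998 − 0.9432672) / 15 = 0.9433020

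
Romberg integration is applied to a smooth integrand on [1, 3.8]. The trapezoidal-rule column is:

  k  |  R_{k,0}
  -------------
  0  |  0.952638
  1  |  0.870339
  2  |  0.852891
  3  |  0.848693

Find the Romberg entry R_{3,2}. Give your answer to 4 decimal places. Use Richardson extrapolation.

Richardson extrapolation on the trapezoidal column (denominator 4−1=3):
R_{2,1} = (4·0.852891 − 0.870339) / 3 = 0.847075
R_{3,1} = (4·0.848693 − 0.852891) / 3 = 0.847294
R_{3,2} = (16·0.847294 − 0.847075) / 15 = 0.847309

0.8473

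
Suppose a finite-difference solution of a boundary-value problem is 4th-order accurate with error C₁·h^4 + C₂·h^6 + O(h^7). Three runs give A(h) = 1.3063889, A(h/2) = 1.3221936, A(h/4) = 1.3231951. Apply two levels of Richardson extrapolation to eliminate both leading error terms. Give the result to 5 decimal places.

First eliminate the h^4 term (factor 2^4 = 16):
  B₁ = (16·1.3221936 − 1.3063889)/15 = 1.3232472
  B₂ = (16·1.3231951 − 1.3221936)/15 = 1.3232619
Then eliminate the h^6 term (factor 2^6 = 64):
  (64·1.3232619 − 1.3232472)/63 = 1.3232621

1.32326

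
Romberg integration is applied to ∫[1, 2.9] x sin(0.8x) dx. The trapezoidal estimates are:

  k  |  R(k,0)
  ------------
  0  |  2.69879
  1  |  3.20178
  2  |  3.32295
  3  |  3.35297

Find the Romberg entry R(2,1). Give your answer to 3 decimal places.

Richardson extrapolation on the trapezoidal column (denominator 4−1=3):
R(2,1) = (4·3.32295 − 3.20178) / 3 = 3.36334
(Column j=1 coincides with Simpson's rule on the same nodes.)

3.363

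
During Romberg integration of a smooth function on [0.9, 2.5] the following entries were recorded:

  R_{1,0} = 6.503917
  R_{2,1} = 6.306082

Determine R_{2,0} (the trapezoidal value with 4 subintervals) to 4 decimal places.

From R_{2,1} = (4·R_{2,0} − R_{1,0})/3, solve for R_{2,0}:
4·R_{2,0} = 3·6.306082 + 6.503917 = 25.422163
R_{2,0} = 6.355541

6.3555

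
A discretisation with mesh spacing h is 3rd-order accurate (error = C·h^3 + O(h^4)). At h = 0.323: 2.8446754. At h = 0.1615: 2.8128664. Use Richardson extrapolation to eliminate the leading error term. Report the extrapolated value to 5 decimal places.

2.80832

The leading error scales as h^3; refining by a factor of 2 reduces it by 2^3 = 8.
Extrapolated value = (8·A(h/2) − A(h)) / (8 − 1)
= (8·2.8128664 − 2.8446754) / 7
= 19.6582558 / 7 = 2.8083223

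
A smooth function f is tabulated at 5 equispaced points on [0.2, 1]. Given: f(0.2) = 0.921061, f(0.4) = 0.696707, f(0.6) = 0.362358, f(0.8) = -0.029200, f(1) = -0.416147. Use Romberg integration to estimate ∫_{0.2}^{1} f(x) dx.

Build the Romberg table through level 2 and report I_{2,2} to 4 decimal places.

0.2599

I_{0,0} (trapezoid, 1 panel, h=0.8000): 0.201966
I_{1,0} (trapezoid, 2 panels, h=0.4000): 0.245926
I_{2,0} (trapezoid, 4 panels, h=0.2000): 0.256464
I_{1,1} = 0.245926 + (0.245926 − 0.201966)/3 = 0.260579
I_{2,1} = 0.256464 + (0.256464 − 0.245926)/3 = 0.259977
I_{2,2} = 0.259977 + (0.259977 − 0.260579)/15 = 0.259937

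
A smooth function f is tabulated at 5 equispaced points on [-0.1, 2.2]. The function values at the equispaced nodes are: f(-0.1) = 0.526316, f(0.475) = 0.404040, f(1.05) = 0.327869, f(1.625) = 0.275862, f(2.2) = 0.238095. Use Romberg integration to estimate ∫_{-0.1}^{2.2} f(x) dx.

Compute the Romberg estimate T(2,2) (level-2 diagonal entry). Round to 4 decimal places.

0.7933

T(0,0) (trapezoid, 1 panel, h=2.3000): 0.879073
T(1,0) (trapezoid, 2 panels, h=1.1500): 0.816586
T(2,0) (trapezoid, 4 panels, h=0.5750): 0.799236
T(1,1) = 0.816586 + (0.816586 − 0.879073)/3 = 0.795757
T(2,1) = 0.799236 + (0.799236 − 0.816586)/3 = 0.793453
T(2,2) = 0.793453 + (0.793453 − 0.795757)/15 = 0.793299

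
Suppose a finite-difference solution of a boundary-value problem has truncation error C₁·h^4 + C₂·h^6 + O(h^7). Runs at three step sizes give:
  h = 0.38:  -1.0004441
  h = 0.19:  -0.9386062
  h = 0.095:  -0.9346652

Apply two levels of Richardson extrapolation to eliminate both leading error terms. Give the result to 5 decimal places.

-0.93440

First eliminate the h^4 term (factor 2^4 = 16):
  B₁ = (16·(-0.9386062) − (-1.0004441))/15 = -0.9344837
  B₂ = (16·(-0.9346652) − (-0.9386062))/15 = -0.9344025
Then eliminate the h^6 term (factor 2^6 = 64):
  (64·(-0.9344025) − (-0.9344837))/63 = -0.9344012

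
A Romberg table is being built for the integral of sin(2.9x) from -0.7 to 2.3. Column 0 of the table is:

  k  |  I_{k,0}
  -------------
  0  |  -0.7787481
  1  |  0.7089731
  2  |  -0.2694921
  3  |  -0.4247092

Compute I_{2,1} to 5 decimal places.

I_{2,1} = (4·(-0.2694921) − 0.7089731) / 3 = -0.5956472
(Column j=1 coincides with Simpson's rule on the same nodes.)

-0.59565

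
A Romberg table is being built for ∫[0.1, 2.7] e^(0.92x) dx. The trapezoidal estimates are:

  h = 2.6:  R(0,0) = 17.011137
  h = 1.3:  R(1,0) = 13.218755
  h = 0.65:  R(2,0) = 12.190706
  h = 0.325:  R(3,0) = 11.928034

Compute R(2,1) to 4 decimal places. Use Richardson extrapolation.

11.8480

Richardson extrapolation on the trapezoidal column (denominator 4−1=3):
R(2,1) = 12.190706 + (12.190706 − 13.218755)/3 = 11.848023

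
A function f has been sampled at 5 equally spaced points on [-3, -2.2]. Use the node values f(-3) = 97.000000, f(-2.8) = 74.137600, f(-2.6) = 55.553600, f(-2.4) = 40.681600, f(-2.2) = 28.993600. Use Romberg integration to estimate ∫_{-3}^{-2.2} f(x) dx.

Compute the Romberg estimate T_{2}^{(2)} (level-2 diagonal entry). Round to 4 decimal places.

T_{0}^{(0)} (trapezoid, 1 panel, h=0.8000): 50.397440
T_{1}^{(0)} (trapezoid, 2 panels, h=0.4000): 47.420160
T_{2}^{(0)} (trapezoid, 4 panels, h=0.2000): 46.673920
T_{1}^{(1)} = 47.420160 + (47.420160 − 50.397440)/3 = 46.427733
T_{2}^{(1)} = 46.673920 + (46.673920 − 47.420160)/3 = 46.425173
T_{2}^{(2)} = 46.425173 + (46.425173 − 46.427733)/15 = 46.425002

46.4250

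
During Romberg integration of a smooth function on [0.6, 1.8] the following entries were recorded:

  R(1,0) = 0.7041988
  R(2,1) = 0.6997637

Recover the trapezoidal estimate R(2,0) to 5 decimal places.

From R(2,1) = (4·R(2,0) − R(1,0))/3, solve for R(2,0):
4·R(2,0) = 3·0.6997637 + 0.7041988 = 2.8034899
R(2,0) = 0.7008725

0.70087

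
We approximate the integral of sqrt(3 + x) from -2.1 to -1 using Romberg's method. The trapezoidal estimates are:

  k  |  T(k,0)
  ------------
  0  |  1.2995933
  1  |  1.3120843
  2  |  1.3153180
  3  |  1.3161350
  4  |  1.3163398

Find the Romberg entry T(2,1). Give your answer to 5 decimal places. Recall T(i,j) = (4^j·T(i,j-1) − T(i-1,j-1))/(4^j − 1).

1.31640

T(2,1) = 1.3153180 + (1.3153180 − 1.3120843)/3 = 1.3163959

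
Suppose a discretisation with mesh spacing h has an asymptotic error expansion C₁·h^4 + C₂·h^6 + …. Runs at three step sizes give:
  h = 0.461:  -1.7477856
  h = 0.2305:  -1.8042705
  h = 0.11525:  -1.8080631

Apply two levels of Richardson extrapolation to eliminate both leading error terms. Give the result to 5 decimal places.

First eliminate the h^4 term (factor 2^4 = 16):
  B₁ = (16·(-1.8042705) − (-1.7477856))/15 = -1.8080362
  B₂ = (16·(-1.8080631) − (-1.8042705))/15 = -1.8083159
Then eliminate the h^6 term (factor 2^6 = 64):
  (64·(-1.8083159) − (-1.8080362))/63 = -1.8083203

-1.80832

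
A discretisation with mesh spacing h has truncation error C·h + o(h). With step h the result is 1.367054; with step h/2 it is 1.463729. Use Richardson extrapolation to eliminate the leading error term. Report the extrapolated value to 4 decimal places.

The leading error scales as h; refining by a factor of 2 reduces it by 2^1 = 2.
Extrapolated value = (2·A(h/2) − A(h)) / (2 − 1)
= (2·1.463729 − 1.367054) / 1
= 1.560404 / 1 = 1.560404

1.5604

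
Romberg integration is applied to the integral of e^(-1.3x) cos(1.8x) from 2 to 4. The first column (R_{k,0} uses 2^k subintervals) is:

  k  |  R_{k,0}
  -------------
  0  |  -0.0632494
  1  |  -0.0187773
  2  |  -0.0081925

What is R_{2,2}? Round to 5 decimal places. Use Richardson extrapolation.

Richardson extrapolation on the trapezoidal column (denominator 4−1=3):
R_{1,1} = (4·(-0.0187773) − (-0.0632494)) / 3 = -0.0039533
R_{2,1} = -0.0081925 + (-0.0081925 − (-0.0187773))/3 = -0.0046642
R_{2,2} = (16·(-0.0046642) − (-0.0039533)) / 15 = -0.0047116
(Column j=1 coincides with Simpson's rule on the same nodes.)

-0.00471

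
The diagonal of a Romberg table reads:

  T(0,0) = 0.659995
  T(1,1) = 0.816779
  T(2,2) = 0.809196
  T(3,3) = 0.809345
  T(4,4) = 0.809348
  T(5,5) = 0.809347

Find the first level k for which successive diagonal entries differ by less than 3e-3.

|T(1,1) − T(0,0)| = 0.156784 ≥ 3e-3
|T(2,2) − T(1,1)| = 0.007583 ≥ 3e-3
|T(3,3) − T(2,2)| = 0.000149 < 3e-3

k = 3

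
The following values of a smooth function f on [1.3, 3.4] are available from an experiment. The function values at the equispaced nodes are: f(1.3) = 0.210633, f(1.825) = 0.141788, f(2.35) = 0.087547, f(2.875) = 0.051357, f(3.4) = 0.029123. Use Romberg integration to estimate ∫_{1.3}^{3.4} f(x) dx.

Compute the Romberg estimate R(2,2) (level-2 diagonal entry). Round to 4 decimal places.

R(0,0) (trapezoid, 1 panel, h=2.1000): 0.251744
R(1,0) (trapezoid, 2 panels, h=1.0500): 0.217796
R(2,0) (trapezoid, 4 panels, h=0.5250): 0.210299
R(1,1) = 0.217796 + (0.217796 − 0.251744)/3 = 0.206480
R(2,1) = 0.210299 + (0.210299 − 0.217796)/3 = 0.207800
R(2,2) = 0.207800 + (0.207800 − 0.206480)/15 = 0.207888

0.2079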